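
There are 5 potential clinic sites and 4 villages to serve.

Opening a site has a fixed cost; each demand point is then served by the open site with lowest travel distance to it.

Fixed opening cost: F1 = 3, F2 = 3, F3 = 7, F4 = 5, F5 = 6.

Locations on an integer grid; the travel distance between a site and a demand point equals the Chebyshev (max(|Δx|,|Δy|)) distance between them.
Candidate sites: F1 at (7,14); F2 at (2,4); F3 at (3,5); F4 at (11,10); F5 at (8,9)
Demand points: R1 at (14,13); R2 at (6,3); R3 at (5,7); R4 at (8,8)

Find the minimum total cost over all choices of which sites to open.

21

Open {F2, F4}: assign each demand point to its cheapest open site.
  R1→F4 3, R2→F2 4, R3→F2 3, R4→F4 3
  travel distance 13, fixed 8 → total 21.
Compare {F5}: travel distance 16 + fixed 6 = 22.
Compare {F2, F5}: travel distance 14 + fixed 9 = 23.
Compare {F3, F4}: travel distance 11 + fixed 12 = 23.
All other subsets cost ≥ 22. Minimum total cost: 21.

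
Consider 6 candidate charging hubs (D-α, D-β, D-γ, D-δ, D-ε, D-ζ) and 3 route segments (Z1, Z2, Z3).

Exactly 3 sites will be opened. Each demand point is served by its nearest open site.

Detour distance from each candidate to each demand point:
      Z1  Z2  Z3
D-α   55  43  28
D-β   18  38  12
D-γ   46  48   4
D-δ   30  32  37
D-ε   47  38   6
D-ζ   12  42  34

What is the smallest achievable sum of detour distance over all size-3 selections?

Open {D-γ, D-δ, D-ζ}.
  Z1→D-ζ 12, Z2→D-δ 32, Z3→D-γ 4  ⇒ total 48.
Compare {D-δ, D-ε, D-ζ}: total 50.
Compare {D-β, D-γ, D-δ}: total 54.
No size-3 selection does better; minimum is 48.

48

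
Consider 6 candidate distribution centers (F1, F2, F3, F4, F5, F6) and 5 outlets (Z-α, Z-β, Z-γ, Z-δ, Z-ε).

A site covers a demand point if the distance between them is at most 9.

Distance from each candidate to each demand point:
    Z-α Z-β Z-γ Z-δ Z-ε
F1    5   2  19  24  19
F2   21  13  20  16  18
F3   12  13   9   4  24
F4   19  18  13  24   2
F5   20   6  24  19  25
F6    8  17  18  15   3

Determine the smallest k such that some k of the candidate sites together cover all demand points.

3

Coverage sets (demand points within 9 of each site):
  F1: {Z-α, Z-β}
  F2: {}
  F3: {Z-γ, Z-δ}
  F4: {Z-ε}
  F5: {Z-β}
  F6: {Z-α, Z-ε}
No 2 sites suffice: every size-2 union leaves at least one demand point uncovered.
But {F1, F3, F4} covers everything, so the minimum is 3.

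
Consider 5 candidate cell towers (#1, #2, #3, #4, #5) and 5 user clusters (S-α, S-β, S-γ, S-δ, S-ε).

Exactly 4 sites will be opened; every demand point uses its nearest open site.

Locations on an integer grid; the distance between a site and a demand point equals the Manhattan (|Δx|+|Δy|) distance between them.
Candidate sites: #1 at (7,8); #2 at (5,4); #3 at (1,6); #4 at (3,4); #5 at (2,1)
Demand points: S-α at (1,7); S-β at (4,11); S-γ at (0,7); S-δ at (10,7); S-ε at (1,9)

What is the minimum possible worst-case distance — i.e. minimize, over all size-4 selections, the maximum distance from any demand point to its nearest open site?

Open {#1, #2, #3, #4}.
  Farthest demand point is S-β at distance 6 (to #1); all others are ≤ 6.
With {#1, #2, #3, #5} the worst case is 6.
With {#1, #3, #4, #5} the worst case is 6.
No size-4 selection achieves below 6.

6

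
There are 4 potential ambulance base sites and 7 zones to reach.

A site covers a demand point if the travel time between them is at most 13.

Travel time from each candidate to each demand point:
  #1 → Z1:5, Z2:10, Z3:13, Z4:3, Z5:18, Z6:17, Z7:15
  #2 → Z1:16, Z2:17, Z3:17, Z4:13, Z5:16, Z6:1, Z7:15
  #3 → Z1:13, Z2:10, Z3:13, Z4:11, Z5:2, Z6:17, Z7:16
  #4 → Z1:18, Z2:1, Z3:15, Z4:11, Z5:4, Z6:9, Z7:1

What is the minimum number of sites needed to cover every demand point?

2

Coverage sets (demand points within 13 of each site):
  #1: {Z1, Z2, Z3, Z4}
  #2: {Z4, Z6}
  #3: {Z1, Z2, Z3, Z4, Z5}
  #4: {Z2, Z4, Z5, Z6, Z7}
No single site covers all 7 demand points.
But {#1, #4} covers everything, so the minimum is 2.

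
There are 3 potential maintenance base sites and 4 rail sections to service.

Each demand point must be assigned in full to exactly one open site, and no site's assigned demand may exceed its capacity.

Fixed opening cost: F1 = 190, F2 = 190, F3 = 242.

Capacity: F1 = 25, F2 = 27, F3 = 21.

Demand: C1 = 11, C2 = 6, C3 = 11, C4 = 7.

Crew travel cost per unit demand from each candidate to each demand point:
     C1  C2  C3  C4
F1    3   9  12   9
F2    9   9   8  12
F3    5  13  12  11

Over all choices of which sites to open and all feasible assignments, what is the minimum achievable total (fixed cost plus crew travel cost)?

618

Open {F1, F2}; cheapest assignment that respects the capacities:
  F1 (cap 25, load 24): C1, C2, C4 — cost 11×3 + 6×9 + 7×9 = 150
  F2 (cap 27, load 11): C3 — cost 11×8 = 88
  Shipping 238, fixed 380 → total 618.
  Any other capacity-feasible assignment to {F1, F2} ships for at least 238.
Compare {F2, F3}: its best feasible assignment gives total 706.
Compare {F1, F3}: its best feasible assignment gives total 714.
Every other set of open sites that can feasibly serve all demand totals ≥ 706 even under its best assignment. Minimum: 618.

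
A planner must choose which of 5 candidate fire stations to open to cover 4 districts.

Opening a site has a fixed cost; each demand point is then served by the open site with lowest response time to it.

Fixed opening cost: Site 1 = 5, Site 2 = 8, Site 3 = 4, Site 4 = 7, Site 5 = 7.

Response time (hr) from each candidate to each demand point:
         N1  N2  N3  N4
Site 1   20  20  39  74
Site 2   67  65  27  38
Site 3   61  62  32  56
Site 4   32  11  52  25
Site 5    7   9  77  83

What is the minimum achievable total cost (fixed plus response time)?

Open {Site 2, Site 4, Site 5}: assign each demand point to its cheapest open site.
  N1→Site 5 7, N2→Site 5 9, N3→Site 2 27, N4→Site 4 25
  response time 68, fixed 22 → total 90.
Compare {Site 3, Site 4, Site 5}: response time 73 + fixed 18 = 91.
Compare {Site 2, Site 3, Site 4, Site 5}: response time 68 + fixed 26 = 94.
Compare {Site 1, Site 2, Site 4, Site 5}: response time 68 + fixed 27 = 95.
All other subsets cost ≥ 91. Minimum total cost: 90.

90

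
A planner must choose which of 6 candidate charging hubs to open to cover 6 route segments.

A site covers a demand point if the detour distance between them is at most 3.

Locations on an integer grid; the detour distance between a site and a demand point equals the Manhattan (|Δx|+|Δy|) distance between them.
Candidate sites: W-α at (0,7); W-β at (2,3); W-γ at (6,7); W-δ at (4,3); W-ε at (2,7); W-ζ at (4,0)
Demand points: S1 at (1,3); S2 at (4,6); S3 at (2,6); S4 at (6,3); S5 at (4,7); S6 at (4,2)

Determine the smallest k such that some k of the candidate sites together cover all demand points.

2

Coverage sets (demand points within 3 of each site):
  W-α: {S3}
  W-β: {S1, S3, S6}
  W-γ: {S2, S5}
  W-δ: {S1, S2, S4, S6}
  W-ε: {S2, S3, S5}
  W-ζ: {S6}
No single site covers all 6 demand points.
But {W-δ, W-ε} covers everything, so the minimum is 2.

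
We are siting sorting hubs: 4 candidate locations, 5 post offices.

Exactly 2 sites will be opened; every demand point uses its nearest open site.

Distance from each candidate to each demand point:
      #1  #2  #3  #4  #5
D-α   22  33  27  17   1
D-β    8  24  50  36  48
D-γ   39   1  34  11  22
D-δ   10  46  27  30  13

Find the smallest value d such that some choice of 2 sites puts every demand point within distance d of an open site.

Open {D-α, D-β}.
  Farthest demand point is #3 at distance 27 (to D-α); all others are ≤ 27.
With {D-α, D-γ} the worst case is 27.
With {D-γ, D-δ} the worst case is 27.
No size-2 selection achieves below 27.

27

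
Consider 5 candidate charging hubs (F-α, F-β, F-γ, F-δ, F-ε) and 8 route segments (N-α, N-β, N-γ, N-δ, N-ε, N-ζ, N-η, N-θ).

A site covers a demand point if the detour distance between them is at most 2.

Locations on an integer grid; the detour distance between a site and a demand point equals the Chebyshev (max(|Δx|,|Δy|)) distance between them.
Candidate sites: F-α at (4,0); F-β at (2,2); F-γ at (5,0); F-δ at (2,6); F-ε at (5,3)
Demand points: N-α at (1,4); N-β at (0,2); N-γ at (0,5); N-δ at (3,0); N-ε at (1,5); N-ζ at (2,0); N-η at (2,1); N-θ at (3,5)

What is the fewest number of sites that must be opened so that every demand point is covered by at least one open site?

Coverage sets (demand points within 2 of each site):
  F-α: {N-δ, N-ζ, N-η}
  F-β: {N-α, N-β, N-δ, N-ζ, N-η}
  F-γ: {N-δ}
  F-δ: {N-α, N-γ, N-ε, N-θ}
  F-ε: {N-θ}
No single site covers all 8 demand points.
But {F-β, F-δ} covers everything, so the minimum is 2.

2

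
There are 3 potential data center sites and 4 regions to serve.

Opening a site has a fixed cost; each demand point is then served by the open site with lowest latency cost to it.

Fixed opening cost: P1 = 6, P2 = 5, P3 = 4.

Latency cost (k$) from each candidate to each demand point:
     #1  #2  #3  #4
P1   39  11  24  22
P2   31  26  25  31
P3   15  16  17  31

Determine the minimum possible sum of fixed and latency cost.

Open {P1, P3}: assign each demand point to its cheapest open site.
  #1→P3 15, #2→P1 11, #3→P3 17, #4→P1 22
  latency cost 65, fixed 10 → total 75.
Compare {P1, P2, P3}: latency cost 65 + fixed 15 = 80.
Compare {P3}: latency cost 79 + fixed 4 = 83.
Compare {P2, P3}: latency cost 79 + fixed 9 = 88.
All other subsets cost ≥ 80. Minimum total cost: 75.

75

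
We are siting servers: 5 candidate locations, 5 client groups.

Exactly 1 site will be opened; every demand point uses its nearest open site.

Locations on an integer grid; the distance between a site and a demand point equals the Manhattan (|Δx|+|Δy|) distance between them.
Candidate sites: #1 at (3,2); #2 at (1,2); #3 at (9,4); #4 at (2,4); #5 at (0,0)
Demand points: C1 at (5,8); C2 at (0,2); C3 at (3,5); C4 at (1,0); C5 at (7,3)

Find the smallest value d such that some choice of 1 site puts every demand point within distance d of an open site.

7

Open {#4}.
  Farthest demand point is C1 at distance 7 (to #4); all others are ≤ 7.
With {#1} the worst case is 8.
With {#2} the worst case is 10.
No size-1 selection achieves below 7.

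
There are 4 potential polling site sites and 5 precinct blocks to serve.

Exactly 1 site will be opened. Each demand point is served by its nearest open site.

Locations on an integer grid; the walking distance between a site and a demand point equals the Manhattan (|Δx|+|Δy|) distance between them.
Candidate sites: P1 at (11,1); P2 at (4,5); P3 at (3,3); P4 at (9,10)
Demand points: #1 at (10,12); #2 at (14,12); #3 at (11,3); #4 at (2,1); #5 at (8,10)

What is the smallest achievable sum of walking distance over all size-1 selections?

Open {P4}.
  #1→P4 3, #2→P4 7, #3→P4 9, #4→P4 16, #5→P4 1  ⇒ total 36.
Compare {P1}: total 49.
Compare {P2}: total 54.
No size-1 selection does better; minimum is 36.

36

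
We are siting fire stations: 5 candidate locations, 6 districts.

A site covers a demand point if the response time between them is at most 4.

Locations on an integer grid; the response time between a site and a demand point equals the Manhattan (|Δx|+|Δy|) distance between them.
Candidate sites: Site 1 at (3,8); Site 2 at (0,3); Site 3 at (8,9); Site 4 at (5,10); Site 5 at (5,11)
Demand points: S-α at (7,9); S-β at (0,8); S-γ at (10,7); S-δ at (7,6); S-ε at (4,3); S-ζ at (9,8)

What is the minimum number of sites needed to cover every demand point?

Coverage sets (demand points within 4 of each site):
  Site 1: {S-β}
  Site 2: {S-ε}
  Site 3: {S-α, S-γ, S-δ, S-ζ}
  Site 4: {S-α}
  Site 5: {S-α}
No 2 sites suffice: every size-2 union leaves at least one demand point uncovered.
But {Site 1, Site 2, Site 3} covers everything, so the minimum is 3.

3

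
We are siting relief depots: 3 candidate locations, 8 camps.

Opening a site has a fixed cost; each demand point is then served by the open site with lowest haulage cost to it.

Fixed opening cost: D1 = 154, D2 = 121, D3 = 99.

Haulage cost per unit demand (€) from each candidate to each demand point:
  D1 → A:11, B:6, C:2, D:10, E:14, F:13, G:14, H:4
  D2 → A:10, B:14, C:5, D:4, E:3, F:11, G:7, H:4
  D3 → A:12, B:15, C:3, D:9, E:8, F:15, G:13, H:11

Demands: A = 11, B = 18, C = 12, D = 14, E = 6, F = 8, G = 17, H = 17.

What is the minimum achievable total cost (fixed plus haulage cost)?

866

Open {D1, D2}: assign each demand point to its cheapest open site.
  A→D2 11×10=110, B→D1 18×6=108, C→D1 12×2=24, D→D2 14×4=56, E→D2 6×3=18, F→D2 8×11=88, G→D2 17×7=119, H→D1 17×4=68
  haulage cost 591, fixed 275 → total 866.
Compare {D2}: haulage cost 771 + fixed 121 = 892.
Compare {D1, D2, D3}: haulage cost 591 + fixed 374 = 965.
Compare {D2, D3}: haulage cost 747 + fixed 220 = 967.
All other subsets cost ≥ 892. Minimum total cost: 866.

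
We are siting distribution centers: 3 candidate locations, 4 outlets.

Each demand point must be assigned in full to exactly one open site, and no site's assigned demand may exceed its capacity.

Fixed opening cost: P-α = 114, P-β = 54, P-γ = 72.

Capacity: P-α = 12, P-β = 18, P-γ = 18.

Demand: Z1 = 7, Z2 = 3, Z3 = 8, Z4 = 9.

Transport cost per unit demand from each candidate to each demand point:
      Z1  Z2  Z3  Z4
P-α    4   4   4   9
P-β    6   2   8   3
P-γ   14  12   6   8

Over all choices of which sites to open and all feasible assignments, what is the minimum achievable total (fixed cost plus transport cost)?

Open {P-β, P-γ}; cheapest assignment that respects the capacities:
  P-β (cap 18, load 16): Z1, Z4 — cost 7×6 + 9×3 = 69
  P-γ (cap 18, load 11): Z2, Z3 — cost 3×12 + 8×6 = 84
  Shipping 153, fixed 126 → total 279.
  Any other capacity-feasible assignment to {P-β, P-γ} ships for at least 153.
Compare {P-α, P-β}: its best feasible assignment gives total 281.
Compare {P-α, P-γ}: its best feasible assignment gives total 346.
Every other set of open sites that can feasibly serve all demand totals ≥ 281 even under its best assignment. Minimum: 279.

279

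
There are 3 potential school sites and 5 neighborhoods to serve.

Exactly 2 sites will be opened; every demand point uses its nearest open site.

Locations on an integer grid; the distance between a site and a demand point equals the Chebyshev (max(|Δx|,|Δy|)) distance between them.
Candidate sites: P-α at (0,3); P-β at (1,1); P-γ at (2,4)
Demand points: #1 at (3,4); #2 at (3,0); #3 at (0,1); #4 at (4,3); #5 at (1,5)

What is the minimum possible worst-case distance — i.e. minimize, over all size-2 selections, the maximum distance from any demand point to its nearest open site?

2

Open {P-β, P-γ}.
  Farthest demand point is #2 at distance 2 (to P-β); all others are ≤ 2.
With {P-α, P-β} the worst case is 3.
With {P-α, P-γ} the worst case is 3.
No size-2 selection achieves below 2.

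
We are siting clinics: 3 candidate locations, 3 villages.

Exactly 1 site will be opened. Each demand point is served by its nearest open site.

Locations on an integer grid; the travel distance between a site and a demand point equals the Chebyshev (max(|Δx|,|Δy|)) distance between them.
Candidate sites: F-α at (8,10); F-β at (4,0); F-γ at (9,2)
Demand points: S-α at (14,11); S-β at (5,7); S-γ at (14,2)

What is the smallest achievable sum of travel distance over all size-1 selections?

Open {F-α}.
  S-α→F-α 6, S-β→F-α 3, S-γ→F-α 8  ⇒ total 17.
Compare {F-γ}: total 19.
Compare {F-β}: total 28.

17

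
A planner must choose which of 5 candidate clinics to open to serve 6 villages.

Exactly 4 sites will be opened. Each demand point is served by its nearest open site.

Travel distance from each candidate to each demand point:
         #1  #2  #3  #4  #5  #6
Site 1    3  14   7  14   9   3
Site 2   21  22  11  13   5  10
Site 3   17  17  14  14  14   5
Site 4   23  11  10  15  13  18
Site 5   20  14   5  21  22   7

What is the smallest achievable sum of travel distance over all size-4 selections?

40

Open {Site 1, Site 2, Site 4, Site 5}.
  #1→Site 1 3, #2→Site 4 11, #3→Site 5 5, #4→Site 2 13, #5→Site 2 5, #6→Site 1 3  ⇒ total 40.
Compare {Site 1, Site 2, Site 3, Site 4}: total 42.
Compare {Site 1, Site 2, Site 3, Site 5}: total 43.
No size-4 selection does better; minimum is 40.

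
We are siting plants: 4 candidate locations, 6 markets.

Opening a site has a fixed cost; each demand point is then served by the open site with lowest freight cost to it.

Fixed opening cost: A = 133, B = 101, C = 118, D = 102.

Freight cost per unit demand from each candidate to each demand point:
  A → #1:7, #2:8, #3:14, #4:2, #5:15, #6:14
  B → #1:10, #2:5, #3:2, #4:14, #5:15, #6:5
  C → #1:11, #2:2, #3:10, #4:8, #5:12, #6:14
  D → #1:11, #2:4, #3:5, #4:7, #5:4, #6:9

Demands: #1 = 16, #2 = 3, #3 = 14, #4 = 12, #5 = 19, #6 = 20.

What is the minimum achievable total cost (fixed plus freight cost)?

663

Open {B, D}: assign each demand point to its cheapest open site.
  #1→B 16×10=160, #2→D 3×4=12, #3→B 14×2=28, #4→D 12×7=84, #5→D 19×4=76, #6→B 20×5=100
  freight cost 460, fixed 203 → total 663.
Compare {A, B, D}: freight cost 352 + fixed 336 = 688.
Compare {D}: freight cost 598 + fixed 102 = 700.
Compare {A, D}: freight cost 474 + fixed 235 = 709.
All other subsets cost ≥ 688. Minimum total cost: 663.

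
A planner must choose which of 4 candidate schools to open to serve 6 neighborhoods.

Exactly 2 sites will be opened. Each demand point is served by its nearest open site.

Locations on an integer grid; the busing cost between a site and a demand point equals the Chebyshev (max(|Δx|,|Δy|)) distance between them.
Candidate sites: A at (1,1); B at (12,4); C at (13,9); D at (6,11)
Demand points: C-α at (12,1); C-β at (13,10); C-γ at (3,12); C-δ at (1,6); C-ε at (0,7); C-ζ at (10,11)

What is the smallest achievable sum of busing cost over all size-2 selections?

Open {C, D}.
  C-α→C 8, C-β→C 1, C-γ→D 3, C-δ→D 5, C-ε→D 6, C-ζ→C 3  ⇒ total 26.
Compare {B, D}: total 27.
Compare {A, C}: total 33.
No size-2 selection does better; minimum is 26.

26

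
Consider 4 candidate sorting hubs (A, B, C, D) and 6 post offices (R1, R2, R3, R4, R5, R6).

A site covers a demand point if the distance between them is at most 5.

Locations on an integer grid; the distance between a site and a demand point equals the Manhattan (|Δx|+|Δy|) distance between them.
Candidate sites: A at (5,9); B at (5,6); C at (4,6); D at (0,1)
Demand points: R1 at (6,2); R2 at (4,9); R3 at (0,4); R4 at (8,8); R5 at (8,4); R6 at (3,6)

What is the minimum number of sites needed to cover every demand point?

Coverage sets (demand points within 5 of each site):
  A: {R2, R4, R6}
  B: {R1, R2, R4, R5, R6}
  C: {R2, R6}
  D: {R3}
No single site covers all 6 demand points.
But {B, D} covers everything, so the minimum is 2.

2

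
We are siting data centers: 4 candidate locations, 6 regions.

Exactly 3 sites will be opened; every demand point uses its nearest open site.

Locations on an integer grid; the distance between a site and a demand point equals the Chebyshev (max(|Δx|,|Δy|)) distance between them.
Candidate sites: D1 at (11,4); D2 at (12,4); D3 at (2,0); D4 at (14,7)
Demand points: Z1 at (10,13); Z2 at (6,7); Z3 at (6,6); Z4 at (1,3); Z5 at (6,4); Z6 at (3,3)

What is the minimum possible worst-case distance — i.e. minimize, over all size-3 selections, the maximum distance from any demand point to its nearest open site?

6

Open {D1, D3, D4}.
  Farthest demand point is Z1 at distance 6 (to D4); all others are ≤ 6.
With {D2, D3, D4} the worst case is 6.
With {D1, D2, D3} the worst case is 9.
No size-3 selection achieves below 6.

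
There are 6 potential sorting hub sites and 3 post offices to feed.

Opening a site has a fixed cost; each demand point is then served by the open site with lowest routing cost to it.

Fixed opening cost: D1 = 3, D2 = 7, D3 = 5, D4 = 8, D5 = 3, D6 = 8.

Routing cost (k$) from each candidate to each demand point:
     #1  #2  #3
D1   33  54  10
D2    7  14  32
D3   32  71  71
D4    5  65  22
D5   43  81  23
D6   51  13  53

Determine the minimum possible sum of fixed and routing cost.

41

Open {D1, D2}: assign each demand point to its cheapest open site.
  #1→D2 7, #2→D2 14, #3→D1 10
  routing cost 31, fixed 10 → total 41.
Compare {D1, D2, D5}: routing cost 31 + fixed 13 = 44.
Compare {D1, D2, D3}: routing cost 31 + fixed 15 = 46.
Compare {D1, D2, D4}: routing cost 29 + fixed 18 = 47.
All other subsets cost ≥ 44. Minimum total cost: 41.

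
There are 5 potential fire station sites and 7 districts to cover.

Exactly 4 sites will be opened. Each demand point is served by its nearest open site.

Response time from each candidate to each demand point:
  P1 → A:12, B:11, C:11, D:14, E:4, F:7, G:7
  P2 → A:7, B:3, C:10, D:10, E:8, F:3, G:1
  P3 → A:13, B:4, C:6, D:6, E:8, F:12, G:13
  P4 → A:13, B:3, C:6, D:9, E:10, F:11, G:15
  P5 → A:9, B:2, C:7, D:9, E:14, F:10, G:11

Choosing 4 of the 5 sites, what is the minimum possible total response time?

Open {P1, P2, P3, P5}.
  A→P2 7, B→P5 2, C→P3 6, D→P3 6, E→P1 4, F→P2 3, G→P2 1  ⇒ total 29.
Compare {P1, P2, P3, P4}: total 30.
Compare {P1, P2, P4, P5}: total 32.
No size-4 selection does better; minimum is 29.

29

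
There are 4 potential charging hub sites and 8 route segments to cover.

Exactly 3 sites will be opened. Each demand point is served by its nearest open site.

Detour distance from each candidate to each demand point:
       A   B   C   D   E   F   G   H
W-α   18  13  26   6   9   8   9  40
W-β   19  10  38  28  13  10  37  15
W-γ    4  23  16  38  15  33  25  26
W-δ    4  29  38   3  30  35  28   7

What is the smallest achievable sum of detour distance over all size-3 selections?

69

Open {W-α, W-γ, W-δ}.
  A→W-γ 4, B→W-α 13, C→W-γ 16, D→W-δ 3, E→W-α 9, F→W-α 8, G→W-α 9, H→W-δ 7  ⇒ total 69.
Compare {W-α, W-β, W-δ}: total 76.
Compare {W-α, W-β, W-γ}: total 77.
No size-3 selection does better; minimum is 69.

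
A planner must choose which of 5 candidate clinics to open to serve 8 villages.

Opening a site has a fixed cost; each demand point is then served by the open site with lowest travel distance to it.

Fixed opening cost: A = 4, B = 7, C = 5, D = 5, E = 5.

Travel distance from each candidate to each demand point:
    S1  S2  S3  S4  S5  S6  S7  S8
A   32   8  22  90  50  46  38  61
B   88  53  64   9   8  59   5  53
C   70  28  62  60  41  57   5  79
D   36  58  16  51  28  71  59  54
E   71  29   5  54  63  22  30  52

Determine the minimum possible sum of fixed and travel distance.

Open {A, B, E}: assign each demand point to its cheapest open site.
  S1→A 32, S2→A 8, S3→E 5, S4→B 9, S5→B 8, S6→E 22, S7→B 5, S8→E 52
  travel distance 141, fixed 16 → total 157.
Compare {A, B, C, E}: travel distance 141 + fixed 21 = 162.
Compare {A, B, D, E}: travel distance 141 + fixed 21 = 162.
Compare {A, B, C, D, E}: travel distance 141 + fixed 26 = 167.
All other subsets cost ≥ 162. Minimum total cost: 157.

157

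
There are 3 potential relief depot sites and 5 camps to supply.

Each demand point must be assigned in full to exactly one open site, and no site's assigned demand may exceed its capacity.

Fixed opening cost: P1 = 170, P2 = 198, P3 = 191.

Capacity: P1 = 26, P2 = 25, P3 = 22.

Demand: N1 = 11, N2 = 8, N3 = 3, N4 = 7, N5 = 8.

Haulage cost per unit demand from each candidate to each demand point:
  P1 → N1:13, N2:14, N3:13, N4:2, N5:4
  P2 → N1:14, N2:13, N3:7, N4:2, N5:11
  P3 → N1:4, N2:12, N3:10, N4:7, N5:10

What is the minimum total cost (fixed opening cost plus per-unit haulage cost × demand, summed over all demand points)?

577

Open {P1, P3}; cheapest assignment that respects the capacities:
  P1 (cap 26, load 15): N4, N5 — cost 7×2 + 8×4 = 46
  P3 (cap 22, load 22): N1, N2, N3 — cost 11×4 + 8×12 + 3×10 = 170
  Shipping 216, fixed 361 → total 577.
  Any other capacity-feasible assignment to {P1, P3} ships for at least 216.
Compare {P2, P3}: its best feasible assignment gives total 652.
Compare {P1, P2}: its best feasible assignment gives total 682.
Every other set of open sites that can feasibly serve all demand totals ≥ 652 even under its best assignment. Minimum: 577.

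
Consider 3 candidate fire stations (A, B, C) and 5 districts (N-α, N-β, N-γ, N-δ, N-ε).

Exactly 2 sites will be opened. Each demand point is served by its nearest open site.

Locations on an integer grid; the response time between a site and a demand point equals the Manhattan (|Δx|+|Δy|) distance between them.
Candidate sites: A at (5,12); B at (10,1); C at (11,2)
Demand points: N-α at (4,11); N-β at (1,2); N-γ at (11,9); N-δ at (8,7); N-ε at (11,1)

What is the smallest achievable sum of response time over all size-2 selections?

28

Open {A, C}.
  N-α→A 2, N-β→C 10, N-γ→C 7, N-δ→A 8, N-ε→C 1  ⇒ total 28.
Compare {A, B}: total 30.
Compare {B, C}: total 42.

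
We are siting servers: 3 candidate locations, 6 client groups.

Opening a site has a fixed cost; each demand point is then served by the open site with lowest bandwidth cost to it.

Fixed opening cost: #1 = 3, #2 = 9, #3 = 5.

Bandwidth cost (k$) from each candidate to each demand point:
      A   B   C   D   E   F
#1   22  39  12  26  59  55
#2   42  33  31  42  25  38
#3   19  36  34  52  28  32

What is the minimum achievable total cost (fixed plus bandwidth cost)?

Open {#1, #3}: assign each demand point to its cheapest open site.
  A→#3 19, B→#3 36, C→#1 12, D→#1 26, E→#3 28, F→#3 32
  bandwidth cost 153, fixed 8 → total 161.
Compare {#1, #2, #3}: bandwidth cost 147 + fixed 17 = 164.
Compare {#1, #2}: bandwidth cost 156 + fixed 12 = 168.
Compare {#2, #3}: bandwidth cost 182 + fixed 14 = 196.
All other subsets cost ≥ 164. Minimum total cost: 161.

161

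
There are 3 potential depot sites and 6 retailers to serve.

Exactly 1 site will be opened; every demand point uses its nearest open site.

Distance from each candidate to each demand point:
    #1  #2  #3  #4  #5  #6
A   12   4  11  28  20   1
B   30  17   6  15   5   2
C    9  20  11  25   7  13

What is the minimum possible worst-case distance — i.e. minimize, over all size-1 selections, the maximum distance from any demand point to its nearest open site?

Open {C}.
  Farthest demand point is #4 at distance 25 (to C); all others are ≤ 25.
With {A} the worst case is 28.
With {B} the worst case is 30.
No size-1 selection achieves below 25.

25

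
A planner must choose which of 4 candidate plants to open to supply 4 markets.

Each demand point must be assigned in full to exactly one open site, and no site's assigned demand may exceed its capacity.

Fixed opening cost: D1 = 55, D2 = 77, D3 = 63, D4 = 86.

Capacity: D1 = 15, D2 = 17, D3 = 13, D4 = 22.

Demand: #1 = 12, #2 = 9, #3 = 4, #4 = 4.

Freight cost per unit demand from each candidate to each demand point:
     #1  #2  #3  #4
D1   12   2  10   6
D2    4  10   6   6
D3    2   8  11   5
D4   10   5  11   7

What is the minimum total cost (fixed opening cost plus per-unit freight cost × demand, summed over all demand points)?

246

Open {D1, D2}; cheapest assignment that respects the capacities:
  D1 (cap 15, load 13): #2, #4 — cost 9×2 + 4×6 = 42
  D2 (cap 17, load 16): #1, #3 — cost 12×4 + 4×6 = 72
  Shipping 114, fixed 132 → total 246.
  Any other capacity-feasible assignment to {D1, D2} ships for at least 114.
Compare {D1, D2, D3}: its best feasible assignment gives total 285.
Compare {D3, D4}: its best feasible assignment gives total 290.
Every other set of open sites that can feasibly serve all demand totals ≥ 285 even under its best assignment. Minimum: 246.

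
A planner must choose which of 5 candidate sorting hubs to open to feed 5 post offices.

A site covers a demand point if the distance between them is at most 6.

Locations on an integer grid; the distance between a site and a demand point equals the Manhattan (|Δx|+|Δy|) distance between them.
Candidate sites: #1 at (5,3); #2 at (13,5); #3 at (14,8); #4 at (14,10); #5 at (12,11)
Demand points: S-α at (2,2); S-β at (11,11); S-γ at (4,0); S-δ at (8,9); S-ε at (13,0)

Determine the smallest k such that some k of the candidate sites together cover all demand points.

Coverage sets (demand points within 6 of each site):
  #1: {S-α, S-γ}
  #2: {S-ε}
  #3: {S-β}
  #4: {S-β}
  #5: {S-β, S-δ}
No 2 sites suffice: every size-2 union leaves at least one demand point uncovered.
But {#1, #2, #5} covers everything, so the minimum is 3.

3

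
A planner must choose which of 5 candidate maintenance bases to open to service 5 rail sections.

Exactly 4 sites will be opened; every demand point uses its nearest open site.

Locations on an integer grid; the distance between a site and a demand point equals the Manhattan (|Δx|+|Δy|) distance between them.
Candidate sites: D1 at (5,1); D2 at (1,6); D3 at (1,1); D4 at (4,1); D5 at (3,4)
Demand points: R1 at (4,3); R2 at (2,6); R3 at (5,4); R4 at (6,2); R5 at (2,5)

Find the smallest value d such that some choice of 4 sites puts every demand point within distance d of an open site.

2

Open {D1, D2, D3, D5}.
  Farthest demand point is R1 at distance 2 (to D5); all others are ≤ 2.
With {D1, D2, D4, D5} the worst case is 2.
With {D1, D2, D3, D4} the worst case is 3.
No size-4 selection achieves below 2.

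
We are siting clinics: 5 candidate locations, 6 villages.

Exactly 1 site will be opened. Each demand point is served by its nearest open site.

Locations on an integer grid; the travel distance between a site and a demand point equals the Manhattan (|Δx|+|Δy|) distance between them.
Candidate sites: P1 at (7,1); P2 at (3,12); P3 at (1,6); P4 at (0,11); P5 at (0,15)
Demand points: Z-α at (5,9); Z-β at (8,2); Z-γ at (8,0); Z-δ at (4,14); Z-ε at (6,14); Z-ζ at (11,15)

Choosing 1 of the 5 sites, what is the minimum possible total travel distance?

56

Open {P2}.
  Z-α→P2 5, Z-β→P2 15, Z-γ→P2 17, Z-δ→P2 3, Z-ε→P2 5, Z-ζ→P2 11  ⇒ total 56.
Compare {P1}: total 62.
Compare {P3}: total 74.
No size-1 selection does better; minimum is 56.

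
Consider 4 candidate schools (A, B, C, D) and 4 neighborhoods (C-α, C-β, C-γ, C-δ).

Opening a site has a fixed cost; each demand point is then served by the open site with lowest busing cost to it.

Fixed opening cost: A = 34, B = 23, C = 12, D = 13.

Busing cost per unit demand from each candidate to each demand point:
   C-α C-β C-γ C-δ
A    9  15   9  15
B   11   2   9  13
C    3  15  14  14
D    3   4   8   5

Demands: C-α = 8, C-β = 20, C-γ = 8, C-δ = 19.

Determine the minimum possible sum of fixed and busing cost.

Open {B, D}: assign each demand point to its cheapest open site.
  C-α→D 8×3=24, C-β→B 20×2=40, C-γ→D 8×8=64, C-δ→D 19×5=95
  busing cost 223, fixed 36 → total 259.
Compare {B, C, D}: busing cost 223 + fixed 48 = 271.
Compare {D}: busing cost 263 + fixed 13 = 276.
Compare {C, D}: busing cost 263 + fixed 25 = 288.
All other subsets cost ≥ 271. Minimum total cost: 259.

259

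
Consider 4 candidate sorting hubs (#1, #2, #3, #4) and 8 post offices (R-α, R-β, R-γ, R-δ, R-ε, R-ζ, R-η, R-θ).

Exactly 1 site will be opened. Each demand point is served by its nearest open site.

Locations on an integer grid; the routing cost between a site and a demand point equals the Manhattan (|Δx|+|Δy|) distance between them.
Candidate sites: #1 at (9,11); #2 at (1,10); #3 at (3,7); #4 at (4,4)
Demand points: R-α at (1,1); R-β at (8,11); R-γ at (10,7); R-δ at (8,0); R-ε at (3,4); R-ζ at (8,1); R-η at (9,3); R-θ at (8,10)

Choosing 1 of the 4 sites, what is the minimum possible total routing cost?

Open {#4}.
  R-α→#4 6, R-β→#4 11, R-γ→#4 9, R-δ→#4 8, R-ε→#4 1, R-ζ→#4 7, R-η→#4 6, R-θ→#4 10  ⇒ total 58.
Compare {#3}: total 68.
Compare {#1}: total 70.
No size-1 selection does better; minimum is 58.

58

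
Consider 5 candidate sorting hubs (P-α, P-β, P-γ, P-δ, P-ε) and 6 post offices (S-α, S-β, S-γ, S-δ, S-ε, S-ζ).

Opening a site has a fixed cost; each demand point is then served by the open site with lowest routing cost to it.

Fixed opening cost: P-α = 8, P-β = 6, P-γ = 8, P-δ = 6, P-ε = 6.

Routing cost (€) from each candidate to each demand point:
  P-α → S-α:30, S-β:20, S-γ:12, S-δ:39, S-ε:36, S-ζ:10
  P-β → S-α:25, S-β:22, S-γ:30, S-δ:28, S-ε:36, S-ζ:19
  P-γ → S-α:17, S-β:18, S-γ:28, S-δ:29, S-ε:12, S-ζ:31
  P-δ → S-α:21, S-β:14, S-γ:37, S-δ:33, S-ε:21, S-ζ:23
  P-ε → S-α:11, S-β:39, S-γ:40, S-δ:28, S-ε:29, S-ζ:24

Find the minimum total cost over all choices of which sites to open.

113

Open {P-α, P-γ, P-ε}: assign each demand point to its cheapest open site.
  S-α→P-ε 11, S-β→P-γ 18, S-γ→P-α 12, S-δ→P-ε 28, S-ε→P-γ 12, S-ζ→P-α 10
  routing cost 91, fixed 22 → total 113.
Compare {P-α, P-γ}: routing cost 98 + fixed 16 = 114.
Compare {P-α, P-γ, P-δ, P-ε}: routing cost 87 + fixed 28 = 115.
Compare {P-α, P-γ, P-δ}: routing cost 94 + fixed 22 = 116.
All other subsets cost ≥ 114. Minimum total cost: 113.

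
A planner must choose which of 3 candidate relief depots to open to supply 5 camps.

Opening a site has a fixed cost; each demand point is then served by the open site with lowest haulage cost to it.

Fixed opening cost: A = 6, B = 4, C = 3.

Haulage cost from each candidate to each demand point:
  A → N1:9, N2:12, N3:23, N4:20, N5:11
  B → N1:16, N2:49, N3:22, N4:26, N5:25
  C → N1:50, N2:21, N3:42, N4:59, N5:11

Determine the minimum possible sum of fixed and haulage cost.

81

Open {A}: assign each demand point to its cheapest open site.
  N1→A 9, N2→A 12, N3→A 23, N4→A 20, N5→A 11
  haulage cost 75, fixed 6 → total 81.
Compare {A, B}: haulage cost 74 + fixed 10 = 84.
Compare {A, C}: haulage cost 75 + fixed 9 = 84.
Compare {A, B, C}: haulage cost 74 + fixed 13 = 87.
All other subsets cost ≥ 84. Minimum total cost: 81.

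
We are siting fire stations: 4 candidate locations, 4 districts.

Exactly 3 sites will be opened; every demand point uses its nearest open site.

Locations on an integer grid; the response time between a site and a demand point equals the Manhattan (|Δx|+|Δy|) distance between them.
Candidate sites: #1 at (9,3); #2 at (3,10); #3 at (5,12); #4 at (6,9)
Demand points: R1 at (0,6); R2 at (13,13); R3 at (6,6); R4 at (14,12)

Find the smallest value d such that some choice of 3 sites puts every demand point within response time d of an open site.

9

Open {#1, #2, #3}.
  Farthest demand point is R2 at response time 9 (to #3); all others are ≤ 9.
With {#1, #3, #4} the worst case is 9.
With {#2, #3, #4} the worst case is 9.
No size-3 selection achieves below 9.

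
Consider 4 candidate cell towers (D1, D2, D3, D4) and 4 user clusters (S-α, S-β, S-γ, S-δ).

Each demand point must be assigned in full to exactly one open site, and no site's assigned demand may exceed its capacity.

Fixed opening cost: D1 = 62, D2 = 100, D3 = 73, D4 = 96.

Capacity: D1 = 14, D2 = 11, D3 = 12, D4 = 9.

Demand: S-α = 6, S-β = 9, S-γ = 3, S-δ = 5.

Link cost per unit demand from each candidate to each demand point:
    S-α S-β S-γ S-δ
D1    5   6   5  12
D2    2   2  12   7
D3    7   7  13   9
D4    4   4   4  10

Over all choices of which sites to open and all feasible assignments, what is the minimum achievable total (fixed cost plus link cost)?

Open {D1, D2}; cheapest assignment that respects the capacities:
  D1 (cap 14, load 12): S-β, S-γ — cost 9×6 + 3×5 = 69
  D2 (cap 11, load 11): S-α, S-δ — cost 6×2 + 5×7 = 47
  Shipping 116, fixed 162 → total 278.
  Any other capacity-feasible assignment to {D1, D2} ships for at least 116.
Compare {D1, D3}: its best feasible assignment gives total 291.
Compare {D1, D4}: its best feasible assignment gives total 299.
Every other set of open sites that can feasibly serve all demand totals ≥ 291 even under its best assignment. Minimum: 278.

278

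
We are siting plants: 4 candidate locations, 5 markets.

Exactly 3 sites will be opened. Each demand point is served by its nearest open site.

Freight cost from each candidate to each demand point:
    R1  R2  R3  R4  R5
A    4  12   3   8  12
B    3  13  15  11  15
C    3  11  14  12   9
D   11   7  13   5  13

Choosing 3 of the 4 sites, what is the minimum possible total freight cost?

Open {A, C, D}.
  R1→C 3, R2→D 7, R3→A 3, R4→D 5, R5→C 9  ⇒ total 27.
Compare {A, B, D}: total 30.
Compare {A, B, C}: total 34.
No size-3 selection does better; minimum is 27.

27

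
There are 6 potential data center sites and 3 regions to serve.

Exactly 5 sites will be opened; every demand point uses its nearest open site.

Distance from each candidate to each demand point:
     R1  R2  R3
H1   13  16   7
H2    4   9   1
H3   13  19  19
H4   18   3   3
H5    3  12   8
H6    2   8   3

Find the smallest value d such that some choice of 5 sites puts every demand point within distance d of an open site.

Open {H1, H2, H3, H4, H5}.
  Farthest demand point is R1 at distance 3 (to H5); all others are ≤ 3.
With {H1, H2, H3, H4, H6} the worst case is 3.
With {H1, H2, H4, H5, H6} the worst case is 3.
No size-5 selection achieves below 3.

3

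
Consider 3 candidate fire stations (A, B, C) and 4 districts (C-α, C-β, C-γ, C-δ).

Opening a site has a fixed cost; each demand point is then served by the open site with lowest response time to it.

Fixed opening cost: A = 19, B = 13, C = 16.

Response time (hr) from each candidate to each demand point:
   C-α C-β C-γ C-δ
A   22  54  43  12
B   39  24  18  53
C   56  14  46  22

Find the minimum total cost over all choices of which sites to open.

Open {A, B}: assign each demand point to its cheapest open site.
  C-α→A 22, C-β→B 24, C-γ→B 18, C-δ→A 12
  response time 76, fixed 32 → total 108.
Compare {A, B, C}: response time 66 + fixed 48 = 114.
Compare {B, C}: response time 93 + fixed 29 = 122.
Compare {A, C}: response time 91 + fixed 35 = 126.
All other subsets cost ≥ 114. Minimum total cost: 108.

108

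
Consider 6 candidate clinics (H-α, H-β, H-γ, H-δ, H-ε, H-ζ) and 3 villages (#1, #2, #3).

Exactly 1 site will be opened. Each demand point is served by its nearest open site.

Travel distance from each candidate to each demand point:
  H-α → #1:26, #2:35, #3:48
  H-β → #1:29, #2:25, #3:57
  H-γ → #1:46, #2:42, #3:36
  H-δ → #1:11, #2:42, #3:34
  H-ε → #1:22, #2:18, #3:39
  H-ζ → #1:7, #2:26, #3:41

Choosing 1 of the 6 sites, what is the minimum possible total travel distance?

74

Open {H-ζ}.
  #1→H-ζ 7, #2→H-ζ 26, #3→H-ζ 41  ⇒ total 74.
Compare {H-ε}: total 79.
Compare {H-δ}: total 87.
No size-1 selection does better; minimum is 74.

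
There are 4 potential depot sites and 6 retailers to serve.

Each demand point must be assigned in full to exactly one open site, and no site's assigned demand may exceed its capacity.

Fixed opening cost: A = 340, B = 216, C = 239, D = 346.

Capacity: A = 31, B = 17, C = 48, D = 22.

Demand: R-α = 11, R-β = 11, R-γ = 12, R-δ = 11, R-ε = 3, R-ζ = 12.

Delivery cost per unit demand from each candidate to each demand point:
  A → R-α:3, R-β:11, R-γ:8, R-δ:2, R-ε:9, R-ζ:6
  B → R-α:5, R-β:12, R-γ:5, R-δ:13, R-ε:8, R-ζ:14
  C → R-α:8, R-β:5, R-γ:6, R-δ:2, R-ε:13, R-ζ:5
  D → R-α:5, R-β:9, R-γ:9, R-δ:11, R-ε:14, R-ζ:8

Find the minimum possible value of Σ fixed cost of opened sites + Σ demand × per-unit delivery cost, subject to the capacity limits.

Open {B, C}; cheapest assignment that respects the capacities:
  B (cap 17, load 14): R-α, R-ε — cost 11×5 + 3×8 = 79
  C (cap 48, load 46): R-β, R-γ, R-δ, R-ζ — cost 11×5 + 12×6 + 11×2 + 12×5 = 209
  Shipping 288, fixed 455 → total 743.
  Any other capacity-feasible assignment to {B, C} ships for at least 288.
Compare {A, C}: its best feasible assignment gives total 848.
Compare {C, D}: its best feasible assignment gives total 891.
Every other set of open sites that can feasibly serve all demand totals ≥ 848 even under its best assignment. Minimum: 743.

743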